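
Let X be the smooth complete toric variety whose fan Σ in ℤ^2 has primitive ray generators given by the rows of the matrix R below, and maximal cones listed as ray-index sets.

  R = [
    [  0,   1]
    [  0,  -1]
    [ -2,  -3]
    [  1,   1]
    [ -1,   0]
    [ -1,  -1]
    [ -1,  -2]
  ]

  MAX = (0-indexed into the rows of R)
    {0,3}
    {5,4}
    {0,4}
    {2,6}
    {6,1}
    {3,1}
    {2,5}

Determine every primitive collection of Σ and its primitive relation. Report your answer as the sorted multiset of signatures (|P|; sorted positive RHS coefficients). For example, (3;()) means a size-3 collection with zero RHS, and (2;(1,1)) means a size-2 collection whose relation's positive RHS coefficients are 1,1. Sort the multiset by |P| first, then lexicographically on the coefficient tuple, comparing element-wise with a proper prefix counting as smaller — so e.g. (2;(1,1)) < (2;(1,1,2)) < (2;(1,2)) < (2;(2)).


The 14 primitive collections of Σ (r=7, n=2):

  {0,1}:  v_{0} + v_{1} = 0  ⇒ sig = (2;())
  {3,5}:  v_{3} + v_{5} = 0  ⇒ sig = (2;())
  {0,5}:  v_{0} + v_{5} = v_{4}  ⇒ sig = (2;(1))
  {0,6}:  v_{0} + v_{6} = v_{5}  ⇒ sig = (2;(1))
  {1,4}:  v_{1} + v_{4} = v_{5}  ⇒ sig = (2;(1))
  {1,5}:  v_{1} + v_{5} = v_{6}  ⇒ sig = (2;(1))
  {2,3}:  v_{2} + v_{3} = v_{6}  ⇒ sig = (2;(1))
  {3,4}:  v_{3} + v_{4} = v_{0}  ⇒ sig = (2;(1))
  {3,6}:  v_{3} + v_{6} = v_{1}  ⇒ sig = (2;(1))
  {5,6}:  v_{5} + v_{6} = v_{2}  ⇒ sig = (2;(1))
  {0,2}:  v_{0} + v_{2} = 2·v_{5}  ⇒ sig = (2;(2))
  {1,2}:  v_{1} + v_{2} = 2·v_{6}  ⇒ sig = (2;(2))
  {4,6}:  v_{4} + v_{6} = 2·v_{5}  ⇒ sig = (2;(2))
  {2,4}:  v_{2} + v_{4} = 3·v_{5}  ⇒ sig = (2;(3))

Hence PRS(X_Σ) =
    (2;())
    (2;())
    (2;(1))
    (2;(1))
    (2;(1))
    (2;(1))
    (2;(1))
    (2;(1))
    (2;(1))
    (2;(1))
    (2;(2))
    (2;(2))
    (2;(2))
    (2;(3))


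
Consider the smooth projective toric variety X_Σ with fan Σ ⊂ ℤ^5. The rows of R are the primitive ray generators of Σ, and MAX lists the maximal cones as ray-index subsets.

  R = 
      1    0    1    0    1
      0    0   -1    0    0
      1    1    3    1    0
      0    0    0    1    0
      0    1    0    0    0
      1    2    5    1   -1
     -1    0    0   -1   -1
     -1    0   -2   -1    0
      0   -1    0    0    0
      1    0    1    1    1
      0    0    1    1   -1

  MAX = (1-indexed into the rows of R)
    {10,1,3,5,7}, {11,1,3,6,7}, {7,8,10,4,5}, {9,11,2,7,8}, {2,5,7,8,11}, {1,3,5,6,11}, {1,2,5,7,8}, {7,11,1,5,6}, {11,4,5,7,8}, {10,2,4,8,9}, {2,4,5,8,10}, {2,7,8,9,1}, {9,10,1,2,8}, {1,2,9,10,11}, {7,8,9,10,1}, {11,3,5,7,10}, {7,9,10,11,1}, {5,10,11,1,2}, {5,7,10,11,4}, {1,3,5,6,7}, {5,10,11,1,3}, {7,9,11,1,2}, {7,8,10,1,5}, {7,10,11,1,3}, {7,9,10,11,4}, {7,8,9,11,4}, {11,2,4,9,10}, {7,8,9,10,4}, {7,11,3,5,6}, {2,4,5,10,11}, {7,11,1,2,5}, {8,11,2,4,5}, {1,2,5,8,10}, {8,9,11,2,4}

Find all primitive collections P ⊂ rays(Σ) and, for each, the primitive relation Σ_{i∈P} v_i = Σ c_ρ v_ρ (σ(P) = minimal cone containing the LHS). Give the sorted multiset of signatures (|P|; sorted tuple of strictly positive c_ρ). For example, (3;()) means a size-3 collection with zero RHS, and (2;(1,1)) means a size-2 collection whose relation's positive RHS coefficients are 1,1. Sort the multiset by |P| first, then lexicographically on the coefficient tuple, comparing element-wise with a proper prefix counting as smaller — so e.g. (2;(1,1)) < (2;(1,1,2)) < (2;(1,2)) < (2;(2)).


17 minimal non-faces of Δ(Σ) (on 11 rays):

  P = {5,9}:  v_{5} + v_{9} = 0  →  sig = (2;())
  P = {1,4}:  v_{1} + v_{4} = v_{10}  →  sig = (2;(1))
  P = {2,3}:  v_{2} + v_{3} = v_{1} + v_{5} + v_{11}  →  sig = (2;(1,1,1))
  P = {3,8}:  v_{3} + v_{8} = v_{5} + v_{7} + v_{10}  →  sig = (2;(1,1,1))
  P = {6,8}:  v_{6} + v_{8} = v_{3} + v_{5} + v_{7}  →  sig = (2;(1,1,1))
  P = {3,9}:  v_{3} + v_{9} = v_{1} + v_{7} + v_{10} + v_{11}  →  sig = (2;(1,1,1,1))
  P = {6,9}:  v_{6} + v_{9} = v_{1} + v_{3} + v_{7} + v_{11}  →  sig = (2;(1,1,1,1))
  P = {4,6}:  v_{4} + v_{6} = v_{3} + v_{5} + v_{7} + v_{10} + v_{11}  →  sig = (2;(1,1,1,1,1))
  P = {3,4}:  v_{3} + v_{4} = v_{5} + v_{7} + 2·v_{10} + v_{11}  →  sig = (2;(1,1,1,2))
  P = {2,6}:  v_{2} + v_{6} = 2·v_{1} + 2·v_{5} + v_{7} + 2·v_{11}  →  sig = (2;(1,2,2,2))
  P = {6,10}:  v_{6} + v_{10} = 2·v_{3}  →  sig = (2;(2))
  P = {1,8,11}:  v_{1} + v_{8} + v_{11} = 0  →  sig = (3;())
  P = {2,7,10}:  v_{2} + v_{7} + v_{10} = 0  →  sig = (3;())
  P = {8,10,11}:  v_{8} + v_{10} + v_{11} = v_{4}  →  sig = (3;(1))
  P = {2,4,7}:  v_{2} + v_{4} + v_{7} = v_{8} + v_{11}  →  sig = (3;(1,1))
  P = {1,3,5,7,11}:  v_{1} + v_{3} + v_{5} + v_{7} + v_{11} = v_{6}  →  sig = (5;(1))
  P = {1,5,7,10,11}:  v_{1} + v_{5} + v_{7} + v_{10} + v_{11} = v_{3}  →  sig = (5;(1))

Signatures (|P|; sorted positive RHS coefficients), sorted:
{ (2;()),  (2;(1)),  (2;(1,1,1)) ×3,  (2;(1,1,1,1)) ×2,  (2;(1,1,1,1,1)),  (2;(1,1,1,2)),  (2;(1,2,2,2)),  (2;(2)),  (3;()) ×2,  (3;(1)),  (3;(1,1)),  (5;(1)) ×2 }


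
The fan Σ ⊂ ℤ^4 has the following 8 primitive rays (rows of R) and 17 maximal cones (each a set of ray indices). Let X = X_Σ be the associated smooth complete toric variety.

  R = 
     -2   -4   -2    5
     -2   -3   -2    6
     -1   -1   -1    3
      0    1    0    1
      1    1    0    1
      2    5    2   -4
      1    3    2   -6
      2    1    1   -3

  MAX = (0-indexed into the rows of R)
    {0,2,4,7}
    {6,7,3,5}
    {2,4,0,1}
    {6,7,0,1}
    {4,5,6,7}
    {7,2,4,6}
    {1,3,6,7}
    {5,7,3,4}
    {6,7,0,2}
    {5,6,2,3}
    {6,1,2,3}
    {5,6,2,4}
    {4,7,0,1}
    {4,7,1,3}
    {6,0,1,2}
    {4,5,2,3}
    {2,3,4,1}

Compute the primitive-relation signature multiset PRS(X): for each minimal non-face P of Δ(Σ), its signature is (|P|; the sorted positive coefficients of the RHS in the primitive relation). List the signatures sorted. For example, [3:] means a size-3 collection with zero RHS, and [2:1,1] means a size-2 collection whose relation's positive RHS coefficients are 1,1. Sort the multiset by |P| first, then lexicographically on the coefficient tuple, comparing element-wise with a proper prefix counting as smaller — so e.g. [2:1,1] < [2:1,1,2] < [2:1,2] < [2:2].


The 9 primitive collections of Σ (r=8, n=4):

  P = {0,3}:  v_{0} + v_{3} = v_{1} — sig = [2:1]
  P = {0,5}:  v_{0} + v_{5} = v_{3} — sig = [2:1]
  P = {1,5}:  v_{1} + v_{5} = 2·v_{3} — sig = [2:2]
  P = {0,4,6}:  v_{0} + v_{4} + v_{6} = 0 — sig = [3:]
  P = {1,4,6}:  v_{1} + v_{4} + v_{6} = v_{3} — sig = [3:1]
  P = {2,3,7}:  v_{2} + v_{3} + v_{7} = v_{4} — sig = [3:1]
  P = {3,4,6}:  v_{3} + v_{4} + v_{6} = v_{5} — sig = [3:1]
  P = {1,2,7}:  v_{1} + v_{2} + v_{7} = v_{0} + v_{4} — sig = [3:1,1]
  P = {2,5,7}:  v_{2} + v_{5} + v_{7} = 2·v_{4} + v_{6} — sig = [3:1,2]

Sorted signature multiset PRS(X):
[[2:1], [2:1], [2:2], [3:], [3:1], [3:1], [3:1], [3:1,1], [3:1,2]]


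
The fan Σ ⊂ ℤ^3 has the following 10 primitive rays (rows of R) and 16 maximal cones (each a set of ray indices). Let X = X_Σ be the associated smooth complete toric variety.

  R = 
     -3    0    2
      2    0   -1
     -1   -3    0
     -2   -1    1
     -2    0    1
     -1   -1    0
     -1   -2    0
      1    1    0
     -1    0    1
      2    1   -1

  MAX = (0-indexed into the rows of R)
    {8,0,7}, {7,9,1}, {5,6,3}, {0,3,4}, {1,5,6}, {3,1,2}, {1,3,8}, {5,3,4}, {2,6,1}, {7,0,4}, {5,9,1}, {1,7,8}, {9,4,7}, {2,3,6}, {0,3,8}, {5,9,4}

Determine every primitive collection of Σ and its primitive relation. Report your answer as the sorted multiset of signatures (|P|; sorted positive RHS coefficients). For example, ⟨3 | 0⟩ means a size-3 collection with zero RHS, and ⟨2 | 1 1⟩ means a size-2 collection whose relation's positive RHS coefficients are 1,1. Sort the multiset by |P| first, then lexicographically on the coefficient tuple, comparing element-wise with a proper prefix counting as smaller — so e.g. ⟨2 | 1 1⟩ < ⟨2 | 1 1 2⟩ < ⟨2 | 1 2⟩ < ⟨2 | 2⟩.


|primitive collections| = 23. Relations:

  P = {1,4}:  v_{1} + v_{4} = 0  →  sig = ⟨2 | 0⟩
  P = {3,9}:  v_{3} + v_{9} = 0  →  sig = ⟨2 | 0⟩
  P = {5,7}:  v_{5} + v_{7} = 0  →  sig = ⟨2 | 0⟩
  P = {0,1}:  v_{0} + v_{1} = v_{8}  →  sig = ⟨2 | 1⟩
  P = {3,7}:  v_{3} + v_{7} = v_{8}  →  sig = ⟨2 | 1⟩
  P = {4,8}:  v_{4} + v_{8} = v_{0}  →  sig = ⟨2 | 1⟩
  P = {5,8}:  v_{5} + v_{8} = v_{3}  →  sig = ⟨2 | 1⟩
  P = {8,9}:  v_{8} + v_{9} = v_{7}  →  sig = ⟨2 | 1⟩
  P = {0,5}:  v_{0} + v_{5} = v_{3} + v_{4}  →  sig = ⟨2 | 1 1⟩
  P = {0,9}:  v_{0} + v_{9} = v_{4} + v_{7}  →  sig = ⟨2 | 1 1⟩
  P = {2,4}:  v_{2} + v_{4} = v_{3} + v_{6}  →  sig = ⟨2 | 1 1⟩
  P = {2,9}:  v_{2} + v_{9} = v_{1} + v_{6}  →  sig = ⟨2 | 1 1⟩
  P = {4,6}:  v_{4} + v_{6} = v_{3} + v_{5}  →  sig = ⟨2 | 1 1⟩
  P = {6,7}:  v_{6} + v_{7} = v_{1} + v_{3}  →  sig = ⟨2 | 1 1⟩
  P = {6,9}:  v_{6} + v_{9} = v_{1} + v_{5}  →  sig = ⟨2 | 1 1⟩
  P = {6,8}:  v_{6} + v_{8} = v_{1} + 2·v_{3}  →  sig = ⟨2 | 1 2⟩
  P = {0,2}:  v_{0} + v_{2} = v_{1} + 3·v_{3}  →  sig = ⟨2 | 1 3⟩
  P = {0,6}:  v_{0} + v_{6} = 2·v_{3}  →  sig = ⟨2 | 2⟩
  P = {2,5}:  v_{2} + v_{5} = 2·v_{6}  →  sig = ⟨2 | 2⟩
  P = {2,7}:  v_{2} + v_{7} = 2·v_{1} + 2·v_{3}  →  sig = ⟨2 | 2 2⟩
  P = {2,8}:  v_{2} + v_{8} = 2·v_{1} + 3·v_{3}  →  sig = ⟨2 | 2 3⟩
  P = {1,3,5}:  v_{1} + v_{3} + v_{5} = v_{6}  →  sig = ⟨3 | 1⟩
  P = {1,3,6}:  v_{1} + v_{3} + v_{6} = v_{2}  →  sig = ⟨3 | 1⟩

Hence PRS(X_Σ) =
    ⟨2 | 0⟩
    ⟨2 | 0⟩
    ⟨2 | 0⟩
    ⟨2 | 1⟩
    ⟨2 | 1⟩
    ⟨2 | 1⟩
    ⟨2 | 1⟩
    ⟨2 | 1⟩
    ⟨2 | 1 1⟩
    ⟨2 | 1 1⟩
    ⟨2 | 1 1⟩
    ⟨2 | 1 1⟩
    ⟨2 | 1 1⟩
    ⟨2 | 1 1⟩
    ⟨2 | 1 1⟩
    ⟨2 | 1 2⟩
    ⟨2 | 1 3⟩
    ⟨2 | 2⟩
    ⟨2 | 2⟩
    ⟨2 | 2 2⟩
    ⟨2 | 2 3⟩
    ⟨3 | 1⟩
    ⟨3 | 1⟩


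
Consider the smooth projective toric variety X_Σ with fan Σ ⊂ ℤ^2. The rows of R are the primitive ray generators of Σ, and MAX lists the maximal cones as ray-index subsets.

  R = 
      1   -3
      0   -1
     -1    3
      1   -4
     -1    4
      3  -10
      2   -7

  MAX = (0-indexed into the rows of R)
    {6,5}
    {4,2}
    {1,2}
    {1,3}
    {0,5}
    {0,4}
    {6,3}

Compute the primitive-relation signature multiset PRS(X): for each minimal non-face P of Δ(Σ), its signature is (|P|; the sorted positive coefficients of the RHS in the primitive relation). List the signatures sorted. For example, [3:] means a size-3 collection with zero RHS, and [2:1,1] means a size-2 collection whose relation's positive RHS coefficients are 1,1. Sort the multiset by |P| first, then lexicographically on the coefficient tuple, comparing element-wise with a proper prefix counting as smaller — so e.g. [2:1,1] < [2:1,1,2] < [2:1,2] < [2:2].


Minimal non-faces — 14 found among 7 rays, 7 max cones:

  P = {0,2}:  v_{0} + v_{2} = 0  ⟹  sig = [2:]
  P = {3,4}:  v_{3} + v_{4} = 0  ⟹  sig = [2:]
  P = {0,1}:  v_{0} + v_{1} = v_{3}  ⟹  sig = [2:1]
  P = {0,3}:  v_{0} + v_{3} = v_{6}  ⟹  sig = [2:1]
  P = {0,6}:  v_{0} + v_{6} = v_{5}  ⟹  sig = [2:1]
  P = {1,4}:  v_{1} + v_{4} = v_{2}  ⟹  sig = [2:1]
  P = {2,3}:  v_{2} + v_{3} = v_{1}  ⟹  sig = [2:1]
  P = {2,5}:  v_{2} + v_{5} = v_{6}  ⟹  sig = [2:1]
  P = {2,6}:  v_{2} + v_{6} = v_{3}  ⟹  sig = [2:1]
  P = {4,6}:  v_{4} + v_{6} = v_{0}  ⟹  sig = [2:1]
  P = {1,5}:  v_{1} + v_{5} = v_{3} + v_{6}  ⟹  sig = [2:1,1]
  P = {1,6}:  v_{1} + v_{6} = 2·v_{3}  ⟹  sig = [2:2]
  P = {3,5}:  v_{3} + v_{5} = 2·v_{6}  ⟹  sig = [2:2]
  P = {4,5}:  v_{4} + v_{5} = 2·v_{0}  ⟹  sig = [2:2]

Hence PRS(X_Σ) =
    [2:]
    [2:]
    [2:1]
    [2:1]
    [2:1]
    [2:1]
    [2:1]
    [2:1]
    [2:1]
    [2:1]
    [2:1,1]
    [2:2]
    [2:2]
    [2:2]


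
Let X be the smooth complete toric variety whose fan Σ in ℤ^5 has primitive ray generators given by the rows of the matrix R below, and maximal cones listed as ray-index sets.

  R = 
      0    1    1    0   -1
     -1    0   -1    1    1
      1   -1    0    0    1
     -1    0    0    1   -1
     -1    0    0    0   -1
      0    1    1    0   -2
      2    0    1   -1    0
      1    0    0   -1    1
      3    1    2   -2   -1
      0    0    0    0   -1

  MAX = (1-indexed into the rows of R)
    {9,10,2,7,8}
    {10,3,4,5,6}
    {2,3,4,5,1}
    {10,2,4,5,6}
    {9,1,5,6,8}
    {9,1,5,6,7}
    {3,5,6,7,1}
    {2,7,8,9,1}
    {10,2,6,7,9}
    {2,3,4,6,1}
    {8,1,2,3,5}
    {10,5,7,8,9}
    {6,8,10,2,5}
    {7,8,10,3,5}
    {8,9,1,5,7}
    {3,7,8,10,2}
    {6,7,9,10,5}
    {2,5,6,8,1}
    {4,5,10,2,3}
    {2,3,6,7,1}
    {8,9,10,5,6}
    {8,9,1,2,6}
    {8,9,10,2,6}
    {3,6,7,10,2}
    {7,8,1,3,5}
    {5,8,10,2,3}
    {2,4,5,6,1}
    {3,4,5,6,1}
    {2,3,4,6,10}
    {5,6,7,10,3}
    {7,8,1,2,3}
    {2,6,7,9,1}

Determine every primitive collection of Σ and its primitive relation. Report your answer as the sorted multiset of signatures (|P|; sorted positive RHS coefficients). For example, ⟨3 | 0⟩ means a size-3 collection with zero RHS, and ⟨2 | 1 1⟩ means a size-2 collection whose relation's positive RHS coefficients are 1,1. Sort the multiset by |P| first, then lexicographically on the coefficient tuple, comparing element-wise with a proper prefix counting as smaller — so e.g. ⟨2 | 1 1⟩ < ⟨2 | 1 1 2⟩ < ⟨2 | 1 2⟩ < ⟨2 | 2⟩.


Δ(Σ) — 10 vertices, 10 min non-faces:

  P={4,8}:  v_{4} + v_{8} = 0  ⇒ sig = ⟨2 | 0⟩
  P={1,10}:  v_{1} + v_{10} = v_{6}  ⇒ sig = ⟨2 | 1⟩
  P={4,7}:  v_{4} + v_{7} = v_{3} + v_{6}  ⇒ sig = ⟨2 | 1 1⟩
  P={4,9}:  v_{4} + v_{9} = v_{6} + v_{7}  ⇒ sig = ⟨2 | 1 1⟩
  P={3,9}:  v_{3} + v_{9} = 2·v_{7}  ⇒ sig = ⟨2 | 2⟩
  P={2,5,7}:  v_{2} + v_{5} + v_{7} = 0  ⇒ sig = ⟨3 | 0⟩
  P={3,6,8}:  v_{3} + v_{6} + v_{8} = v_{7}  ⇒ sig = ⟨3 | 1⟩
  P={6,7,8}:  v_{6} + v_{7} + v_{8} = v_{9}  ⇒ sig = ⟨3 | 1⟩
  P={2,5,9}:  v_{2} + v_{5} + v_{9} = v_{6} + v_{8}  ⇒ sig = ⟨3 | 1 1⟩
  P={2,3,5,6}:  v_{2} + v_{3} + v_{5} + v_{6} = v_{4}  ⇒ sig = ⟨4 | 1⟩

so the primitive-relation signature multiset is
    |P|=2: 5 collections, coeffs (), (1), (1,1), (1,1), (2)
    |P|=3: 4 collections, coeffs (), (1), (1), (1,1)
    |P|=4: 1 collection, coeffs (1)


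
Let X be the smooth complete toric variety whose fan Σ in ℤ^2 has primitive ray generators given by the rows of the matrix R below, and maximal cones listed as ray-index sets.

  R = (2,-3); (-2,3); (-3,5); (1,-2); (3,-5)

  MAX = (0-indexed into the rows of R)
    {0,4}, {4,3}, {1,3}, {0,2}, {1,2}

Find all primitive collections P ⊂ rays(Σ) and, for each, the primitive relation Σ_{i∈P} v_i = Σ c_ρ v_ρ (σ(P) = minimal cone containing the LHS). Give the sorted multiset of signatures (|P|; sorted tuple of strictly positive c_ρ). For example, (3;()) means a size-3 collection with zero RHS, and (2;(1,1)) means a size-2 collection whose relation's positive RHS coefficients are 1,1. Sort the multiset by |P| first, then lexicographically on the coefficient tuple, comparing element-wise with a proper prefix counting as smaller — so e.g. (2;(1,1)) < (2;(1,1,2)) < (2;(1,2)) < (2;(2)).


5 collections generate NE(X_Σ); each relation:

  P = {0,1}:  v_{0} + v_{1} = 0 ; sig = (2;())
  P = {2,4}:  v_{2} + v_{4} = 0 ; sig = (2;())
  P = {0,3}:  v_{0} + v_{3} = v_{4} ; sig = (2;(1))
  P = {1,4}:  v_{1} + v_{4} = v_{3} ; sig = (2;(1))
  P = {2,3}:  v_{2} + v_{3} = v_{1} ; sig = (2;(1))

Sorted signature multiset PRS(X):
    (2;())
    (2;())
    (2;(1))
    (2;(1))
    (2;(1))


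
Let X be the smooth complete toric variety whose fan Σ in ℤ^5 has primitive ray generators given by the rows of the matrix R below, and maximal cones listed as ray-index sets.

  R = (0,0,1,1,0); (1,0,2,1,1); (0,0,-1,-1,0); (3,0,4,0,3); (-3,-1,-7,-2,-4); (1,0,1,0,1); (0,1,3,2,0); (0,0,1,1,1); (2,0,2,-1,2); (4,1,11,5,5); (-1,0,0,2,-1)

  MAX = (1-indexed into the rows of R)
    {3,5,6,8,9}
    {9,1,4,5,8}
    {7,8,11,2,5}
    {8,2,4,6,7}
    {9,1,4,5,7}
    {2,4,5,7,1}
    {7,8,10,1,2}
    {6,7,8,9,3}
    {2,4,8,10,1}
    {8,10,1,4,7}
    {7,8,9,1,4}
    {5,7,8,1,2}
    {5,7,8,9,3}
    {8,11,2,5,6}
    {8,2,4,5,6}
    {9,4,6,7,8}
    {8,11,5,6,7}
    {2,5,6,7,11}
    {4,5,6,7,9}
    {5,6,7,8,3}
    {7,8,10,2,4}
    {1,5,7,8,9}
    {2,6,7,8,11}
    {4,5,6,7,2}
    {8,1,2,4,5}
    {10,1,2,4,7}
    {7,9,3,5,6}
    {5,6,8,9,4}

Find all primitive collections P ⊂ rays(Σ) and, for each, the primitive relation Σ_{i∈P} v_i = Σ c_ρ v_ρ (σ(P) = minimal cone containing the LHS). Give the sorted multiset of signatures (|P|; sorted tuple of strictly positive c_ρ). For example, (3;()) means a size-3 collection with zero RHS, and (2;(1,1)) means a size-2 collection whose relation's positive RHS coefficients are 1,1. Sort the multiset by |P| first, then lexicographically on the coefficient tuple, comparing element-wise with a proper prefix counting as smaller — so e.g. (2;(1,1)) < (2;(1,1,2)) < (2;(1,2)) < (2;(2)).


18 collections generate NE(X_Σ); each relation:

  P = {1,3}:  v_{1} + v_{3} = 0  so sig = (2;())
  P = {1,6}:  v_{1} + v_{6} = v_{2}  so sig = (2;(1))
  P = {2,3}:  v_{2} + v_{3} = v_{6}  so sig = (2;(1))
  P = {2,9}:  v_{2} + v_{9} = v_{4}  so sig = (2;(1))
  P = {9,11}:  v_{9} + v_{11} = v_{2}  so sig = (2;(1))
  P = {3,4}:  v_{3} + v_{4} = v_{6} + v_{9}  so sig = (2;(1,1))
  P = {3,10}:  v_{3} + v_{10} = v_{2} + v_{4} + v_{7} + v_{8}  so sig = (2;(1,1,1,1))
  P = {1,11}:  v_{1} + v_{11} = 2·v_{2} + v_{5} + v_{7} + v_{8}  so sig = (2;(1,1,1,2))
  P = {3,11}:  v_{3} + v_{11} = v_{5} + 2·v_{6} + v_{7} + v_{8}  so sig = (2;(1,1,1,2))
  P = {6,10}:  v_{6} + v_{10} = 2·v_{2} + v_{4} + v_{7} + v_{8}  so sig = (2;(1,1,1,2))
  P = {9,10}:  v_{9} + v_{10} = v_{1} + 2·v_{4} + v_{7} + v_{8}  so sig = (2;(1,1,1,2))
  P = {10,11}:  v_{10} + v_{11} = v_{1} + 3·v_{2} + v_{7} + v_{8}  so sig = (2;(1,1,1,3))
  P = {5,10}:  v_{5} + v_{10} = 2·v_{1} + v_{2}  so sig = (2;(1,2))
  P = {4,11}:  v_{4} + v_{11} = 2·v_{2}  so sig = (2;(2))
  P = {4,5,7,8}:  v_{4} + v_{5} + v_{7} + v_{8} = v_{1}  so sig = (4;(1))
  P = {5,6,7,8,9}:  v_{5} + v_{6} + v_{7} + v_{8} + v_{9} = 0  so sig = (5;())
  P = {1,2,4,7,8}:  v_{1} + v_{2} + v_{4} + v_{7} + v_{8} = v_{10}  so sig = (5;(1))
  P = {2,5,6,7,8}:  v_{2} + v_{5} + v_{6} + v_{7} + v_{8} = v_{11}  so sig = (5;(1))

Sorted signature multiset PRS(X):
    (2;())
    (2;(1))
    (2;(1))
    (2;(1))
    (2;(1))
    (2;(1,1))
    (2;(1,1,1,1))
    (2;(1,1,1,2))
    (2;(1,1,1,2))
    (2;(1,1,1,2))
    (2;(1,1,1,2))
    (2;(1,1,1,3))
    (2;(1,2))
    (2;(2))
    (4;(1))
    (5;())
    (5;(1))
    (5;(1))


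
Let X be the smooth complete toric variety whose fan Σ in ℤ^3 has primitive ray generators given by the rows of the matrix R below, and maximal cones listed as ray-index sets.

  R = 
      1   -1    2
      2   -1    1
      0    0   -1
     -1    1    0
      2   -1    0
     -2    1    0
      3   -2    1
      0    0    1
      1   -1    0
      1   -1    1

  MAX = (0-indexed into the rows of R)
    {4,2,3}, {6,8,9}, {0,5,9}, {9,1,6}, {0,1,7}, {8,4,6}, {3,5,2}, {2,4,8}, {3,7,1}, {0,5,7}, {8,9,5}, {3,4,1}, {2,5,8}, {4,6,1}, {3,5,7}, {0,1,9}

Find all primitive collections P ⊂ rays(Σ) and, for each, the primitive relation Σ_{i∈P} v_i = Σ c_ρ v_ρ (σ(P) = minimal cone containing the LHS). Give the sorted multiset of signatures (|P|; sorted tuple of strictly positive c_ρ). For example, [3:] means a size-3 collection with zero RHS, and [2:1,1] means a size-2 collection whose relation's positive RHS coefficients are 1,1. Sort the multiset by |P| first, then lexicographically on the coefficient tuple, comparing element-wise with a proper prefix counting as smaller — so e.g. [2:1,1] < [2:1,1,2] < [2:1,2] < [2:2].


Δ(Σ) — 10 vertices, 21 min non-faces:

  {2,7}:  v_{2} + v_{7} = 0  ⟹  sig = [2:]
  {3,8}:  v_{3} + v_{8} = 0  ⟹  sig = [2:]
  {4,5}:  v_{4} + v_{5} = 0  ⟹  sig = [2:]
  {0,2}:  v_{0} + v_{2} = v_{9}  ⟹  sig = [2:1]
  {1,2}:  v_{1} + v_{2} = v_{4}  ⟹  sig = [2:1]
  {1,5}:  v_{1} + v_{5} = v_{7}  ⟹  sig = [2:1]
  {1,8}:  v_{1} + v_{8} = v_{6}  ⟹  sig = [2:1]
  {2,9}:  v_{2} + v_{9} = v_{8}  ⟹  sig = [2:1]
  {3,6}:  v_{3} + v_{6} = v_{1}  ⟹  sig = [2:1]
  {3,9}:  v_{3} + v_{9} = v_{7}  ⟹  sig = [2:1]
  {4,7}:  v_{4} + v_{7} = v_{1}  ⟹  sig = [2:1]
  {4,9}:  v_{4} + v_{9} = v_{6}  ⟹  sig = [2:1]
  {5,6}:  v_{5} + v_{6} = v_{9}  ⟹  sig = [2:1]
  {7,8}:  v_{7} + v_{8} = v_{9}  ⟹  sig = [2:1]
  {7,9}:  v_{7} + v_{9} = v_{0}  ⟹  sig = [2:1]
  {0,4}:  v_{0} + v_{4} = v_{1} + v_{9}  ⟹  sig = [2:1,1]
  {2,6}:  v_{2} + v_{6} = v_{4} + v_{8}  ⟹  sig = [2:1,1]
  {6,7}:  v_{6} + v_{7} = v_{1} + v_{9}  ⟹  sig = [2:1,1]
  {0,6}:  v_{0} + v_{6} = v_{1} + 2·v_{9}  ⟹  sig = [2:1,2]
  {0,3}:  v_{0} + v_{3} = 2·v_{7}  ⟹  sig = [2:2]
  {0,8}:  v_{0} + v_{8} = 2·v_{9}  ⟹  sig = [2:2]

Signatures (|P|; sorted positive RHS coefficients), sorted:
{ [2:] ×3,  [2:1] ×12,  [2:1,1] ×3,  [2:1,2],  [2:2] ×2 }


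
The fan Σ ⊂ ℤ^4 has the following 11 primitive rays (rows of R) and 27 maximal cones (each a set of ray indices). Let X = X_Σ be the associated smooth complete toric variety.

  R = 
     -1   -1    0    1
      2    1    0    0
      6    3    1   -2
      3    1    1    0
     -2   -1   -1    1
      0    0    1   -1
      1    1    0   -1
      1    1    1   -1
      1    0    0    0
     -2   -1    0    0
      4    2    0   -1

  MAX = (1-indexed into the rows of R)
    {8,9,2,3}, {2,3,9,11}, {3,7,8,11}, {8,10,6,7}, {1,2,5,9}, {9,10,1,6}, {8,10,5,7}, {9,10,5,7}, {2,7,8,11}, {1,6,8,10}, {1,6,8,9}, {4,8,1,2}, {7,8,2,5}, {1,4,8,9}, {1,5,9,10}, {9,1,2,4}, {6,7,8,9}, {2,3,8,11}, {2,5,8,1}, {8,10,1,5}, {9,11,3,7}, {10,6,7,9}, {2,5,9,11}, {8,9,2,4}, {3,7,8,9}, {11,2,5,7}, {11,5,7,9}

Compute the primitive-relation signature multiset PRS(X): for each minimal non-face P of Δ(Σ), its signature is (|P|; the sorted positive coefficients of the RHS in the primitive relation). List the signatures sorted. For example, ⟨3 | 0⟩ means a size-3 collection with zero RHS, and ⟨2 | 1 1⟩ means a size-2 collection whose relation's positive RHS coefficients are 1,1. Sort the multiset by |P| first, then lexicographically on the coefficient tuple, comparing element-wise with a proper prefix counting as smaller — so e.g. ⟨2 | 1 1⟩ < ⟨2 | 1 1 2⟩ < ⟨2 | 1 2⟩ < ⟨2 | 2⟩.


Δ(Σ) — 11 vertices, 24 min non-faces:

  P = {1,7}:  v_{1} + v_{7} = 0 ; sig = ⟨2 | 0⟩
  P = {2,10}:  v_{2} + v_{10} = 0 ; sig = ⟨2 | 0⟩
  P = {3,5}:  v_{3} + v_{5} = v_{11} ; sig = ⟨2 | 1⟩
  P = {5,6}:  v_{5} + v_{6} = v_{10} ; sig = ⟨2 | 1⟩
  P = {1,11}:  v_{1} + v_{11} = v_{2} + v_{9} ; sig = ⟨2 | 1 1⟩
  P = {2,6}:  v_{2} + v_{6} = v_{8} + v_{9} ; sig = ⟨2 | 1 1⟩
  P = {4,5}:  v_{4} + v_{5} = v_{1} + v_{2} ; sig = ⟨2 | 1 1⟩
  P = {10,11}:  v_{10} + v_{11} = v_{7} + v_{9} ; sig = ⟨2 | 1 1⟩
  P = {4,7}:  v_{4} + v_{7} = v_{2} + v_{8} + v_{9} ; sig = ⟨2 | 1 1 1⟩
  P = {4,10}:  v_{4} + v_{10} = v_{1} + v_{8} + v_{9} ; sig = ⟨2 | 1 1 1⟩
  P = {1,3}:  v_{1} + v_{3} = v_{2} + v_{8} + 2·v_{9} ; sig = ⟨2 | 1 1 2⟩
  P = {3,10}:  v_{3} + v_{10} = v_{7} + v_{8} + 2·v_{9} ; sig = ⟨2 | 1 1 2⟩
  P = {6,11}:  v_{6} + v_{11} = v_{7} + v_{8} + 2·v_{9} ; sig = ⟨2 | 1 1 2⟩
  P = {4,6}:  v_{4} + v_{6} = v_{1} + 2·v_{8} + 2·v_{9} ; sig = ⟨2 | 1 2 2⟩
  P = {4,11}:  v_{4} + v_{11} = 2·v_{2} + v_{8} + 2·v_{9} ; sig = ⟨2 | 1 2 2⟩
  P = {3,6}:  v_{3} + v_{6} = v_{7} + 2·v_{8} + 3·v_{9} ; sig = ⟨2 | 1 2 3⟩
  P = {3,4}:  v_{3} + v_{4} = 2·v_{2} + 2·v_{8} + 3·v_{9} ; sig = ⟨2 | 2 2 3⟩
  P = {5,8,9}:  v_{5} + v_{8} + v_{9} = 0 ; sig = ⟨3 | 0⟩
  P = {2,7,9}:  v_{2} + v_{7} + v_{9} = v_{11} ; sig = ⟨3 | 1⟩
  P = {8,9,10}:  v_{8} + v_{9} + v_{10} = v_{6} ; sig = ⟨3 | 1⟩
  P = {8,9,11}:  v_{8} + v_{9} + v_{11} = v_{3} ; sig = ⟨3 | 1⟩
  P = {5,8,11}:  v_{5} + v_{8} + v_{11} = v_{2} + v_{7} ; sig = ⟨3 | 1 1⟩
  P = {2,3,7}:  v_{2} + v_{3} + v_{7} = v_{8} + 2·v_{11} ; sig = ⟨3 | 1 2⟩
  P = {1,2,8,9}:  v_{1} + v_{2} + v_{8} + v_{9} = v_{4} ; sig = ⟨4 | 1⟩

Signatures (|P|; sorted positive RHS coefficients), sorted:
    ⟨2 | 0⟩
    ⟨2 | 0⟩
    ⟨2 | 1⟩
    ⟨2 | 1⟩
    ⟨2 | 1 1⟩
    ⟨2 | 1 1⟩
    ⟨2 | 1 1⟩
    ⟨2 | 1 1⟩
    ⟨2 | 1 1 1⟩
    ⟨2 | 1 1 1⟩
    ⟨2 | 1 1 2⟩
    ⟨2 | 1 1 2⟩
    ⟨2 | 1 1 2⟩
    ⟨2 | 1 2 2⟩
    ⟨2 | 1 2 2⟩
    ⟨2 | 1 2 3⟩
    ⟨2 | 2 2 3⟩
    ⟨3 | 0⟩
    ⟨3 | 1⟩
    ⟨3 | 1⟩
    ⟨3 | 1⟩
    ⟨3 | 1 1⟩
    ⟨3 | 1 2⟩
    ⟨4 | 1⟩


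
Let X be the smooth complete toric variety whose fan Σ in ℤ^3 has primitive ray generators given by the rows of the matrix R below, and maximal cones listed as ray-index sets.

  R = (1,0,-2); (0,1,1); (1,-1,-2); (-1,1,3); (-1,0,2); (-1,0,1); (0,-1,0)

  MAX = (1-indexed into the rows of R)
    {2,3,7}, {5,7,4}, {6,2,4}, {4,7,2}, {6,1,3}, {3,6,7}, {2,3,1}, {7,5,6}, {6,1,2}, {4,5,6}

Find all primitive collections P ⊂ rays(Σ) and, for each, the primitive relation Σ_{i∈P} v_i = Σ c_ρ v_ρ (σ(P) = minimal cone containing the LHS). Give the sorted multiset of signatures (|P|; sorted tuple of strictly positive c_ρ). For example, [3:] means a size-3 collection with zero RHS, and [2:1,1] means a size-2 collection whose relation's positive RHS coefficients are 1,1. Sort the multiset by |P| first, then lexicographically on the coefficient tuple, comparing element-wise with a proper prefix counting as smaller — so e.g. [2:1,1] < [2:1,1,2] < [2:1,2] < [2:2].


|primitive collections| = 9. Relations:

  P = {1,5}:  v_{1} + v_{5} = 0  ⇒ sig = [2:]
  P = {1,4}:  v_{1} + v_{4} = v_{2}  ⇒ sig = [2:1]
  P = {1,7}:  v_{1} + v_{7} = v_{3}  ⇒ sig = [2:1]
  P = {2,5}:  v_{2} + v_{5} = v_{4}  ⇒ sig = [2:1]
  P = {3,5}:  v_{3} + v_{5} = v_{7}  ⇒ sig = [2:1]
  P = {3,4}:  v_{3} + v_{4} = v_{2} + v_{7}  ⇒ sig = [2:1,1]
  P = {2,3,6}:  v_{2} + v_{3} + v_{6} = 0  ⇒ sig = [3:]
  P = {2,6,7}:  v_{2} + v_{6} + v_{7} = v_{5}  ⇒ sig = [3:1]
  P = {4,6,7}:  v_{4} + v_{6} + v_{7} = 2·v_{5}  ⇒ sig = [3:2]

Hence PRS(X_Σ) =
{ [2:],  [2:1] ×4,  [2:1,1],  [3:],  [3:1],  [3:2] }


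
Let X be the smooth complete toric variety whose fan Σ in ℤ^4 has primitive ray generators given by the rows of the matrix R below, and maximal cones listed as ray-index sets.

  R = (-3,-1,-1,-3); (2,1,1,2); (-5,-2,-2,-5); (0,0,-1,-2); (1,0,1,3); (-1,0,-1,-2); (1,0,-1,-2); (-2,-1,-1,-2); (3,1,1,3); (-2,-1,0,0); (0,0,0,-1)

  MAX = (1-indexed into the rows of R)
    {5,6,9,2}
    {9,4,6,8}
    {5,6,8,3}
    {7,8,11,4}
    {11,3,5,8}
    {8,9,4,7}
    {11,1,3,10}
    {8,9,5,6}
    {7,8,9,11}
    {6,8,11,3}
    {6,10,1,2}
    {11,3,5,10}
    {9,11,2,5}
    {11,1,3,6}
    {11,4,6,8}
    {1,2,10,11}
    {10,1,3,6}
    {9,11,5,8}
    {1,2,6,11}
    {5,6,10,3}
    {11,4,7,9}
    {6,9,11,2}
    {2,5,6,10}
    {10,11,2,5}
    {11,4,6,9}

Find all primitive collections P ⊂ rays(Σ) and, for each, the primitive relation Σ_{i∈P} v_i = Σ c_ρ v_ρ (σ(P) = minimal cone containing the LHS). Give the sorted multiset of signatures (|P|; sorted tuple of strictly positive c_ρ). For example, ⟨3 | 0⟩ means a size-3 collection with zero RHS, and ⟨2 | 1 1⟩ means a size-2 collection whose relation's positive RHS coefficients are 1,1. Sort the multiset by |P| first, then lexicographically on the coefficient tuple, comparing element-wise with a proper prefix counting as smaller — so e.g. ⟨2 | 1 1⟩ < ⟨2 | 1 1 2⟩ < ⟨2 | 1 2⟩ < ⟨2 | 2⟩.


Σ has 23 primitive collections:

  P={1,9}:  v_{1} + v_{9} = 0  ⇒ sig = ⟨2 | 0⟩
  P={2,8}:  v_{2} + v_{8} = 0  ⇒ sig = ⟨2 | 0⟩
  P={1,5}:  v_{1} + v_{5} = v_{10}  ⇒ sig = ⟨2 | 1⟩
  P={1,8}:  v_{1} + v_{8} = v_{3}  ⇒ sig = ⟨2 | 1⟩
  P={2,3}:  v_{2} + v_{3} = v_{1}  ⇒ sig = ⟨2 | 1⟩
  P={3,9}:  v_{3} + v_{9} = v_{8}  ⇒ sig = ⟨2 | 1⟩
  P={4,10}:  v_{4} + v_{10} = v_{8}  ⇒ sig = ⟨2 | 1⟩
  P={9,10}:  v_{9} + v_{10} = v_{5}  ⇒ sig = ⟨2 | 1⟩
  P={4,5}:  v_{4} + v_{5} = v_{8} + v_{9}  ⇒ sig = ⟨2 | 1 1⟩
  P={8,10}:  v_{8} + v_{10} = v_{3} + v_{5}  ⇒ sig = ⟨2 | 1 1⟩
  P={1,4}:  v_{1} + v_{4} = v_{6} + v_{8} + v_{11}  ⇒ sig = ⟨2 | 1 1 1⟩
  P={1,7}:  v_{1} + v_{7} = v_{4} + v_{8} + v_{11}  ⇒ sig = ⟨2 | 1 1 1⟩
  P={2,4}:  v_{2} + v_{4} = v_{6} + v_{9} + v_{11}  ⇒ sig = ⟨2 | 1 1 1⟩
  P={2,7}:  v_{2} + v_{7} = v_{4} + v_{9} + v_{11}  ⇒ sig = ⟨2 | 1 1 1⟩
  P={3,4}:  v_{3} + v_{4} = v_{6} + 2·v_{8} + v_{11}  ⇒ sig = ⟨2 | 1 1 2⟩
  P={3,7}:  v_{3} + v_{7} = v_{4} + 2·v_{8} + v_{11}  ⇒ sig = ⟨2 | 1 1 2⟩
  P={7,10}:  v_{7} + v_{10} = 2·v_{8} + v_{9} + v_{11}  ⇒ sig = ⟨2 | 1 1 2⟩
  P={5,7}:  v_{5} + v_{7} = 2·v_{8} + 2·v_{9} + v_{11}  ⇒ sig = ⟨2 | 1 2 2⟩
  P={6,7}:  v_{6} + v_{7} = 2·v_{4}  ⇒ sig = ⟨2 | 2⟩
  P={5,6,11}:  v_{5} + v_{6} + v_{11} = 0  ⇒ sig = ⟨3 | 0⟩
  P={6,10,11}:  v_{6} + v_{10} + v_{11} = v_{1}  ⇒ sig = ⟨3 | 1⟩
  P={4,8,9,11}:  v_{4} + v_{8} + v_{9} + v_{11} = v_{7}  ⇒ sig = ⟨4 | 1⟩
  P={6,8,9,11}:  v_{6} + v_{8} + v_{9} + v_{11} = v_{4}  ⇒ sig = ⟨4 | 1⟩

Sorted signature multiset PRS(X):
{ ⟨2 | 0⟩ ×2,  ⟨2 | 1⟩ ×6,  ⟨2 | 1 1⟩ ×2,  ⟨2 | 1 1 1⟩ ×4,  ⟨2 | 1 1 2⟩ ×3,  ⟨2 | 1 2 2⟩,  ⟨2 | 2⟩,  ⟨3 | 0⟩,  ⟨3 | 1⟩,  ⟨4 | 1⟩ ×2 }


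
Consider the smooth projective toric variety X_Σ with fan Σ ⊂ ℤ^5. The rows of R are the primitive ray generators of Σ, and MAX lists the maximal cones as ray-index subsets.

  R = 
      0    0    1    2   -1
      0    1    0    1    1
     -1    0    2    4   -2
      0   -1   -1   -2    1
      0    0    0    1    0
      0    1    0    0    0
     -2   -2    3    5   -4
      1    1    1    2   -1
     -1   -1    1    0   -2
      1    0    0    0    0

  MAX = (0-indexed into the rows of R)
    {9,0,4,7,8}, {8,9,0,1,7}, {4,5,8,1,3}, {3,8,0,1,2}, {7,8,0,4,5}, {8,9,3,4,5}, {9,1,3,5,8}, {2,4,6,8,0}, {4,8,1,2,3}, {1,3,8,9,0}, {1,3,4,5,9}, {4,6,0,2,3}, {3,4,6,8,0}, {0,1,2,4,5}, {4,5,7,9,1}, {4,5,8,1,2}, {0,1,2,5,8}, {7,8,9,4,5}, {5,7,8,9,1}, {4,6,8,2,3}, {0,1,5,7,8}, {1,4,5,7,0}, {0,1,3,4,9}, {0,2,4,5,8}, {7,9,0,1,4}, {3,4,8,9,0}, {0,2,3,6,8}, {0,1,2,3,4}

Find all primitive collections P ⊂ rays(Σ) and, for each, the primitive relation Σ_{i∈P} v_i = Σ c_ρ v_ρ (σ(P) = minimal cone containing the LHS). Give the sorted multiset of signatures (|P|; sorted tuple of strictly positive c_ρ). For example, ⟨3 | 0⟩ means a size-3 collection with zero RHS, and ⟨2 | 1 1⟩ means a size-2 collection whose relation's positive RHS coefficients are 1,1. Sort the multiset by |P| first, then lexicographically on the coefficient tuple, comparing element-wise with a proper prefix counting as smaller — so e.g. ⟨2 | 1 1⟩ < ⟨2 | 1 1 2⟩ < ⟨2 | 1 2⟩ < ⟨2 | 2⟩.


14 minimal non-faces of Δ(Σ) (on 10 rays):

  {3,7}:  v_{3} + v_{7} = v_{9} ; sig = ⟨2 | 1⟩
  {5,6}:  v_{5} + v_{6} = v_{2} + v_{4} + v_{8} ; sig = ⟨2 | 1 1 1⟩
  {6,9}:  v_{6} + v_{9} = 3·v_{0} + v_{3} + v_{4} + v_{8} ; sig = ⟨2 | 1 1 1 3⟩
  {6,7}:  v_{6} + v_{7} = 3·v_{0} + v_{4} + v_{8} ; sig = ⟨2 | 1 1 3⟩
  {1,6}:  v_{1} + v_{6} = 2·v_{2} + v_{3} ; sig = ⟨2 | 1 2⟩
  {2,7}:  v_{2} + v_{7} = 3·v_{0} + v_{5} ; sig = ⟨2 | 1 3⟩
  {2,9}:  v_{2} + v_{9} = 2·v_{0} ; sig = ⟨2 | 2⟩
  {0,3,5}:  v_{0} + v_{3} + v_{5} = 0 ; sig = ⟨3 | 0⟩
  {0,5,9}:  v_{0} + v_{5} + v_{9} = v_{7} ; sig = ⟨3 | 1⟩
  {2,3,5}:  v_{2} + v_{3} + v_{5} = v_{1} + v_{4} + v_{8} ; sig = ⟨3 | 1 1 1⟩
  {0,1,4,8}:  v_{0} + v_{1} + v_{4} + v_{8} = v_{2} ; sig = ⟨4 | 1⟩
  {1,4,8,9}:  v_{1} + v_{4} + v_{8} + v_{9} = v_{0} ; sig = ⟨4 | 1⟩
  {1,4,7,8}:  v_{1} + v_{4} + v_{7} + v_{8} = 2·v_{0} + v_{5} ; sig = ⟨4 | 1 2⟩
  {0,2,3,4,8}:  v_{0} + v_{2} + v_{3} + v_{4} + v_{8} = v_{6} ; sig = ⟨5 | 1⟩

Sorted signature multiset PRS(X):
    |P|=2: 7 collections, coeffs (1), (1,1,1), (1,1,1,3), (1,1,3), (1,2), (1,3), (2)
    |P|=3: 3 collections, coeffs (), (1), (1,1,1)
    |P|=4: 3 collections, coeffs (1), (1), (1,2)
    |P|=5: 1 collection, coeffs (1)


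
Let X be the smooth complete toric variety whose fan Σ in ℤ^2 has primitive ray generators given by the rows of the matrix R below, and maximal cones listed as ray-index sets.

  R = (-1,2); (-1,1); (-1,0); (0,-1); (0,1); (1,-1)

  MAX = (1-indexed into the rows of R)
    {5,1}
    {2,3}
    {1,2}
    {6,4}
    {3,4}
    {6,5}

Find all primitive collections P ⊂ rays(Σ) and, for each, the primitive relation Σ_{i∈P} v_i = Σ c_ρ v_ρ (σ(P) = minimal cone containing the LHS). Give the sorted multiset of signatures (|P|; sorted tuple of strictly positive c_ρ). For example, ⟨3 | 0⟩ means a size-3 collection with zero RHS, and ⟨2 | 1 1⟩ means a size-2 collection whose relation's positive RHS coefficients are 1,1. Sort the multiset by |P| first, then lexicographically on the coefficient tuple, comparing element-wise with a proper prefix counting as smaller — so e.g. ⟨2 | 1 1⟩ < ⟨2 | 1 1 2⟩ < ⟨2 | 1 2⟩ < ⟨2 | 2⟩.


Minimal non-faces — 9 found among 6 rays, 6 max cones:

  • {2,6}:  v_{2} + v_{6} = 0 — sig = ⟨2 | 0⟩
  • {4,5}:  v_{4} + v_{5} = 0 — sig = ⟨2 | 0⟩
  • {1,4}:  v_{1} + v_{4} = v_{2} — sig = ⟨2 | 1⟩
  • {1,6}:  v_{1} + v_{6} = v_{5} — sig = ⟨2 | 1⟩
  • {2,4}:  v_{2} + v_{4} = v_{3} — sig = ⟨2 | 1⟩
  • {2,5}:  v_{2} + v_{5} = v_{1} — sig = ⟨2 | 1⟩
  • {3,5}:  v_{3} + v_{5} = v_{2} — sig = ⟨2 | 1⟩
  • {3,6}:  v_{3} + v_{6} = v_{4} — sig = ⟨2 | 1⟩
  • {1,3}:  v_{1} + v_{3} = 2·v_{2} — sig = ⟨2 | 2⟩

so the primitive-relation signature multiset is
[⟨2 | 0⟩, ⟨2 | 0⟩, ⟨2 | 1⟩, ⟨2 | 1⟩, ⟨2 | 1⟩, ⟨2 | 1⟩, ⟨2 | 1⟩, ⟨2 | 1⟩, ⟨2 | 2⟩]


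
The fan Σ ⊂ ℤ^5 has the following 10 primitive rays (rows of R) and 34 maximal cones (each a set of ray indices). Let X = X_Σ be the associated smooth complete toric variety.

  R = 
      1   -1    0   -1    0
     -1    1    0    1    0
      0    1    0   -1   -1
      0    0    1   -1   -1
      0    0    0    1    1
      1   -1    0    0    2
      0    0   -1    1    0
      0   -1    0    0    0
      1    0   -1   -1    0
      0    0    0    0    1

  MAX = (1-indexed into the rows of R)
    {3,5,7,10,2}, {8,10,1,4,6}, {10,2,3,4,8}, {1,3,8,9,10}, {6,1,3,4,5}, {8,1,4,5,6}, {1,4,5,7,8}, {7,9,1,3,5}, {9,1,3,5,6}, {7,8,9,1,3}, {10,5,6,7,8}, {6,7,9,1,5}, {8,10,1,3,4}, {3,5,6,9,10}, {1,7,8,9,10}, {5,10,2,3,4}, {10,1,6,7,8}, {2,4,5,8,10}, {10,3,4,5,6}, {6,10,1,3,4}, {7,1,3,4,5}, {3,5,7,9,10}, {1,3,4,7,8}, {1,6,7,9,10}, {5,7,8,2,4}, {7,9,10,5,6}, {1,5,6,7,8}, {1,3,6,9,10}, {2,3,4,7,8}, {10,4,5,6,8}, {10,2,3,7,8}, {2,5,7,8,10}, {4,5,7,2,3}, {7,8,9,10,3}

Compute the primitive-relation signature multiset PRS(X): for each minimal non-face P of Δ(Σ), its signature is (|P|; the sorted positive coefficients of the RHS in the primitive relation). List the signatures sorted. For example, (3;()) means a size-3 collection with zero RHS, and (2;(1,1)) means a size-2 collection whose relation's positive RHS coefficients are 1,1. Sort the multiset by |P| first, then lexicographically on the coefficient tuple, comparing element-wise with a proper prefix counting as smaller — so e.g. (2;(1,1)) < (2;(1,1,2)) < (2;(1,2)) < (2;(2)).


13 collections generate NE(X_Σ); each relation:

  P = {1,2}:  v_{1} + v_{2} = 0  ⇒ sig = (2;())
  P = {2,6}:  v_{2} + v_{6} = v_{5} + v_{10}  ⇒ sig = (2;(1,1))
  P = {4,9}:  v_{4} + v_{9} = v_{1} + v_{3}  ⇒ sig = (2;(1,1))
  P = {2,9}:  v_{2} + v_{9} = v_{3} + v_{7} + v_{10}  ⇒ sig = (2;(1,1,1))
  P = {3,5,8}:  v_{3} + v_{5} + v_{8} = 0  ⇒ sig = (3;())
  P = {4,7,10}:  v_{4} + v_{7} + v_{10} = 0  ⇒ sig = (3;())
  P = {1,5,10}:  v_{1} + v_{5} + v_{10} = v_{6}  ⇒ sig = (3;(1))
  P = {3,6,7}:  v_{3} + v_{6} + v_{7} = v_{5} + v_{9}  ⇒ sig = (3;(1,1))
  P = {3,6,8}:  v_{3} + v_{6} + v_{8} = v_{1} + v_{10}  ⇒ sig = (3;(1,1))
  P = {4,6,7}:  v_{4} + v_{6} + v_{7} = v_{1} + v_{5}  ⇒ sig = (3;(1,1))
  P = {5,8,9}:  v_{5} + v_{8} + v_{9} = v_{1} + v_{7} + v_{10}  ⇒ sig = (3;(1,1,1))
  P = {6,8,9}:  v_{6} + v_{8} + v_{9} = 2·v_{1} + v_{7} + 2·v_{10}  ⇒ sig = (3;(1,2,2))
  P = {1,3,7,10}:  v_{1} + v_{3} + v_{7} + v_{10} = v_{9}  ⇒ sig = (4;(1))

Signatures (|P|; sorted positive RHS coefficients), sorted:
    |P|=2: 4 collections, coeffs (), (1,1), (1,1), (1,1,1)
    |P|=3: 8 collections, coeffs (), (), (1), (1,1), (1,1), (1,1), (1,1,1), (1,2,2)
    |P|=4: 1 collection, coeffs (1)


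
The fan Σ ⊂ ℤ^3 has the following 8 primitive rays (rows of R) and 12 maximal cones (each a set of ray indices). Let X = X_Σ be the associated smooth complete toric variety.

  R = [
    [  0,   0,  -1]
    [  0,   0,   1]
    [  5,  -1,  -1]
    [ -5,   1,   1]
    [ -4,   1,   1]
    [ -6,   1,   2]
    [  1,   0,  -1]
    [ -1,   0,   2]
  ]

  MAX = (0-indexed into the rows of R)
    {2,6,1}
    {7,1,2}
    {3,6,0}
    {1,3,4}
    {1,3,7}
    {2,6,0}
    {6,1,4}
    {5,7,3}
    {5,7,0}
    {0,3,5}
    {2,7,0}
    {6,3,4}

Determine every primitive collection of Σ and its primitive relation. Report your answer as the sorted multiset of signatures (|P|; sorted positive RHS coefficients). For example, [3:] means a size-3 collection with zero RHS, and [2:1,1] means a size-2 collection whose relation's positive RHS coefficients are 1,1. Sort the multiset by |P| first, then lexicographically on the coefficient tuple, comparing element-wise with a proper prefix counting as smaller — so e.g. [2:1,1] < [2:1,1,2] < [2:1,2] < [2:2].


Primitive collections (12):

  P={0,1}:  v_{0} + v_{1} = 0  so sig = [2:]
  P={2,3}:  v_{2} + v_{3} = 0  so sig = [2:]
  P={5,6}:  v_{5} + v_{6} = v_{3}  so sig = [2:1]
  P={6,7}:  v_{6} + v_{7} = v_{1}  so sig = [2:1]
  P={0,4}:  v_{0} + v_{4} = v_{3} + v_{6}  so sig = [2:1,1]
  P={1,5}:  v_{1} + v_{5} = v_{3} + v_{7}  so sig = [2:1,1]
  P={2,4}:  v_{2} + v_{4} = v_{1} + v_{6}  so sig = [2:1,1]
  P={2,5}:  v_{2} + v_{5} = v_{0} + v_{7}  so sig = [2:1,1]
  P={4,5}:  v_{4} + v_{5} = v_{1} + 2·v_{3}  so sig = [2:1,2]
  P={4,7}:  v_{4} + v_{7} = 2·v_{1} + v_{3}  so sig = [2:1,2]
  P={0,3,7}:  v_{0} + v_{3} + v_{7} = v_{5}  so sig = [3:1]
  P={1,3,6}:  v_{1} + v_{3} + v_{6} = v_{4}  so sig = [3:1]

Sorted signature multiset PRS(X):
    [2:]
    [2:]
    [2:1]
    [2:1]
    [2:1,1]
    [2:1,1]
    [2:1,1]
    [2:1,1]
    [2:1,2]
    [2:1,2]
    [3:1]
    [3:1]


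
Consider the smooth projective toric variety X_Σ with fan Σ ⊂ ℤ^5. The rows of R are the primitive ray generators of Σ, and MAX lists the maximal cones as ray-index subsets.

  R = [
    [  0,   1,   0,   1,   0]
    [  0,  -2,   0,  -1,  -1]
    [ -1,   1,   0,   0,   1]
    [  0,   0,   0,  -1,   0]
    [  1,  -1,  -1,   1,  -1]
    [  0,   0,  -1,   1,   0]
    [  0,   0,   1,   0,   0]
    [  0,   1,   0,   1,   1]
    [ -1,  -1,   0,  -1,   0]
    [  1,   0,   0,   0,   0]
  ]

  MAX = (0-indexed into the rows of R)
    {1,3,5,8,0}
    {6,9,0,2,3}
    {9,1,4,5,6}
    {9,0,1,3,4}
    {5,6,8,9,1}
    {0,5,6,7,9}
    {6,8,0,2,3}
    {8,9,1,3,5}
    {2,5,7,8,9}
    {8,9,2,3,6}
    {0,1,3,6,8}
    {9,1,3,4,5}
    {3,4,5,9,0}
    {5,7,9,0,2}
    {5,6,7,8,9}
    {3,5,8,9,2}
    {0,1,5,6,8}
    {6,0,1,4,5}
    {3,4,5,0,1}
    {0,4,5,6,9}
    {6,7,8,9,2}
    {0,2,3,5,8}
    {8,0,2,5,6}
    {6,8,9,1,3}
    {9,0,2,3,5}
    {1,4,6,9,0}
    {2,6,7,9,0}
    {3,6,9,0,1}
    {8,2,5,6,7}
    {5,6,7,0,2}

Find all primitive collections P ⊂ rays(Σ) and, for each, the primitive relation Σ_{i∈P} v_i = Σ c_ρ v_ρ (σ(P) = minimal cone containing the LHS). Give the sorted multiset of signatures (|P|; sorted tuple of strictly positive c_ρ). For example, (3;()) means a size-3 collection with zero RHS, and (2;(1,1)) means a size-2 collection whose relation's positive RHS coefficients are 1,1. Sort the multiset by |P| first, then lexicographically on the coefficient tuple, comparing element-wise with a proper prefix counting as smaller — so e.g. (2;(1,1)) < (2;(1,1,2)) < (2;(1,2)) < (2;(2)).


Σ has 12 primitive collections:

  • {1,2}:  v_{1} + v_{2} = v_{8}  ⟹  sig = (2;(1))
  • {2,4}:  v_{2} + v_{4} = v_{5}  ⟹  sig = (2;(1))
  • {3,7}:  v_{3} + v_{7} = v_{2} + v_{9}  ⟹  sig = (2;(1,1))
  • {4,8}:  v_{4} + v_{8} = v_{1} + v_{5}  ⟹  sig = (2;(1,1))
  • {1,7}:  v_{1} + v_{7} = v_{5} + v_{6} + v_{8} + v_{9}  ⟹  sig = (2;(1,1,1,1))
  • {4,7}:  v_{4} + v_{7} = 2·v_{5} + v_{6} + v_{9}  ⟹  sig = (2;(1,1,2))
  • {0,8,9}:  v_{0} + v_{8} + v_{9} = 0  ⟹  sig = (3;())
  • {3,5,6}:  v_{3} + v_{5} + v_{6} = 0  ⟹  sig = (3;())
  • {0,7,8}:  v_{0} + v_{7} + v_{8} = v_{2} + v_{5} + v_{6}  ⟹  sig = (3;(1,1,1))
  • {3,4,6}:  v_{3} + v_{4} + v_{6} = v_{0} + v_{1} + v_{9}  ⟹  sig = (3;(1,1,1))
  • {0,1,5,9}:  v_{0} + v_{1} + v_{5} + v_{9} = v_{4}  ⟹  sig = (4;(1))
  • {2,5,6,9}:  v_{2} + v_{5} + v_{6} + v_{9} = v_{7}  ⟹  sig = (4;(1))

Signatures (|P|; sorted positive RHS coefficients), sorted:
[(2;(1)), (2;(1)), (2;(1,1)), (2;(1,1)), (2;(1,1,1,1)), (2;(1,1,2)), (3;()), (3;()), (3;(1,1,1)), (3;(1,1,1)), (4;(1)), (4;(1))]
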